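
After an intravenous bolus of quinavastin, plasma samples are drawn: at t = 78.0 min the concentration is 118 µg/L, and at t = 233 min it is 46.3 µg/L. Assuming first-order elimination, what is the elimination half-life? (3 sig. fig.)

115 minutes

k = ln(C₁/C₂) / (t₂ − t₁) = ln(118/46.3) / (233 − 78.0)
  = 0.9355 / 155.0 = 0.006036 min⁻¹
t½ = ln 2 / k = ln 2 / 0.006036 ≈ 115 minutes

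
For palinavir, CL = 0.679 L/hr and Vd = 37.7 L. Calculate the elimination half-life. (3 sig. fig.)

k = CL / V = 0.679 / 37.7 = 0.01801 hr⁻¹
t½ = ln 2 / k = ln 2 / 0.01801 ≈ 38.5 hours

38.5 hours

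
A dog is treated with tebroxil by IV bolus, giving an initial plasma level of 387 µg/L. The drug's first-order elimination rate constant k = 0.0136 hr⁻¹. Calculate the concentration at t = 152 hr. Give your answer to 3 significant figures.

C(t) = C₀ e^(−kt) = 387 × e^(−0.01360 × 152) = 387 × e^(−2.067) = 387 × 0.1265 ≈ 49.0 µg/L

49.0 µg/L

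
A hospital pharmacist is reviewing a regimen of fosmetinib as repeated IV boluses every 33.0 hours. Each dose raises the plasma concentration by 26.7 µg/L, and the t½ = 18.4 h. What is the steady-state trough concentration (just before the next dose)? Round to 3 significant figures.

10.8 µg/L

k = ln 2 / 18.4 = 0.03767 h⁻¹
Fraction remaining after one interval: e^(−kτ) = e^(−0.03767 × 33.0) = 0.2885
R = 1 / (1 − 0.2885) = 1.405
Css,max = 26.7 × 1.405 = 37.53 µg/L
Css,min = Css,max × e^(−kτ) = 37.53 × 0.2885 ≈ 10.8 µg/L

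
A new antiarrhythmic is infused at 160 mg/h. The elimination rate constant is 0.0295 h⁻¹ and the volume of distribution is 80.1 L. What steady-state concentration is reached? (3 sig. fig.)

67.7 µg/mL

CL = k · V = 0.0295 × 80.1 = 2.363 L/h
Css = rate / CL = 160 / 2.363 ≈ 67.7 µg/mL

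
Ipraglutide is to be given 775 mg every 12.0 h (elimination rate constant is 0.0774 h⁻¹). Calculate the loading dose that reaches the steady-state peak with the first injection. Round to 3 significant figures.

1280 mg

Accumulation ratio R = 1 / (1 − e^(−kτ)) = 1 / (1 − e^(−0.07740×12.0)) = 1 / (1 − 0.3950) = 1.653
Loading dose = maintenance dose × R = 775 × 1.653 ≈ 1280 mg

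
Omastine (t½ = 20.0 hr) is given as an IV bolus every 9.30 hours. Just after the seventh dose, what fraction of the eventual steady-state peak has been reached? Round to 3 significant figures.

k = ln 2 / 20.0 = 0.03466 hr⁻¹
f_n = 1 − e^(−nkτ) = 1 − e^(−7 × 0.03466 × 9.30) = 1 − e^(−2.256) = 1 − 0.1047 ≈ 0.895

0.895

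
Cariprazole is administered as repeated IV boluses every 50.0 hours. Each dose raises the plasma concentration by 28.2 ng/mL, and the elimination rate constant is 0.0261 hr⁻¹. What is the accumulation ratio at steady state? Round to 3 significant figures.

Fraction remaining after one interval: e^(−kτ) = e^(−0.02610 × 50.0) = 0.2712
R = 1 / (1 − 0.2712) = 1 / 0.7288 ≈ 1.37

1.37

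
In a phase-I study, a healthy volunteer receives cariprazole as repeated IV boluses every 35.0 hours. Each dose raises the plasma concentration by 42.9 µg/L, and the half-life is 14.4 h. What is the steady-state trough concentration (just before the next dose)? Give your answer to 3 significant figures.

k = ln 2 / 14.4 = 0.04814 h⁻¹
Fraction remaining after one interval: e^(−kτ) = e^(−0.04814 × 35.0) = 0.1855
R = 1 / (1 − 0.1855) = 1.228
Css,max = 42.9 × 1.228 = 52.67 µg/L
Css,min = Css,max × e^(−kτ) = 52.67 × 0.1855 ≈ 9.77 µg/L

9.77 µg/L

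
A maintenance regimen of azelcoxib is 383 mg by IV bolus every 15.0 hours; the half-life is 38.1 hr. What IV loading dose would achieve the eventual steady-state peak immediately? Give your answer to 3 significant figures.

k = ln 2 / 38.1 = 0.01819 hr⁻¹
Accumulation ratio R = 1 / (1 − e^(−kτ)) = 1 / (1 − e^(−0.01819×15.0)) = 1 / (1 − 0.7612) = 4.187
Loading dose = maintenance dose × R = 383 × 4.187 ≈ 1600 mg

1600 mg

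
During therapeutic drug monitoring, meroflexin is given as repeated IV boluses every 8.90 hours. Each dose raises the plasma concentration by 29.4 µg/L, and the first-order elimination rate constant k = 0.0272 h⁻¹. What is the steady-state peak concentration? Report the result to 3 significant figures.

Fraction remaining after one interval: e^(−kτ) = e^(−0.02720 × 8.90) = 0.7850
R = 1 / (1 − 0.7850) = 4.651
Css,max = 29.4 × 4.651 ≈ 137 µg/L

137 µg/L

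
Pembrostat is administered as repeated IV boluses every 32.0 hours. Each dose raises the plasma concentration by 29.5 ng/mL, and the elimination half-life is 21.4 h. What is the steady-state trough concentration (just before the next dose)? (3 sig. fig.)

k = ln 2 / 21.4 = 0.03239 h⁻¹
Fraction remaining after one interval: e^(−kτ) = e^(−0.03239 × 32.0) = 0.3547
R = 1 / (1 − 0.3547) = 1.550
Css,max = 29.5 × 1.550 = 45.72 ng/mL
Css,min = Css,max × e^(−kτ) = 45.72 × 0.3547 ≈ 16.2 ng/mL

16.2 ng/mL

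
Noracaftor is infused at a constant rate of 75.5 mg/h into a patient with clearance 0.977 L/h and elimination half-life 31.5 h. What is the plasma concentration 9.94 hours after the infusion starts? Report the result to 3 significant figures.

Css = rate / CL = 75.5 / 0.977 = 77.28 µg/mL
k = ln 2 / 31.5 = 0.02200 h⁻¹
C(t) = Css (1 − e^(−kt)) = 77.28 × (1 − e^(−0.2187)) = 77.28 × 0.1965 ≈ 15.2 µg/mL

15.2 µg/mL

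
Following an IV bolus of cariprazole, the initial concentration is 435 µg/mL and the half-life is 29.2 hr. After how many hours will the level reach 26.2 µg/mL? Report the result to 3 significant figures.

k = ln 2 / 29.2 = 0.02374 hr⁻¹
C(t) = C₀ e^(−kt)  ⇒  t = ln(C₀/C) / k
t = ln(435/26.2) / 0.02374 = 2.810 / 0.02374 ≈ 118 hours

118 hours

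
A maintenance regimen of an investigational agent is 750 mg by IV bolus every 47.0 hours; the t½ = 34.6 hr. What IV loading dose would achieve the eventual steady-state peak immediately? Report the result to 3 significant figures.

1230 mg

k = ln 2 / 34.6 = 0.02003 hr⁻¹
Accumulation ratio R = 1 / (1 − e^(−kτ)) = 1 / (1 − e^(−0.02003×47.0)) = 1 / (1 − 0.3900) = 1.639
Loading dose = maintenance dose × R = 750 × 1.639 ≈ 1230 mg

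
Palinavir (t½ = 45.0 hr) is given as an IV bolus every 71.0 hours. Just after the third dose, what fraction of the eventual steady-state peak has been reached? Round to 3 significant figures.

0.962

k = ln 2 / 45.0 = 0.01540 hr⁻¹
f_n = 1 − e^(−nkτ) = 1 − e^(−3 × 0.01540 × 71.0) = 1 − e^(−3.281) = 1 − 0.03759 ≈ 0.962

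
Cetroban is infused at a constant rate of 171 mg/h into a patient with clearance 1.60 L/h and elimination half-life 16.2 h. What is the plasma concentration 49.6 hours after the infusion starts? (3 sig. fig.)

Css = rate / CL = 171 / 1.60 = 106.9 µg/mL
k = ln 2 / 16.2 = 0.04279 h⁻¹
C(t) = Css (1 − e^(−kt)) = 106.9 × (1 − e^(−2.122)) = 106.9 × 0.8802 ≈ 94.1 µg/mL

94.1 µg/mL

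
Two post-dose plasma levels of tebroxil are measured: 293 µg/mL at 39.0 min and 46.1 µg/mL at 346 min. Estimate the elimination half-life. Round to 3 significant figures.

115 minutes

k = ln(C₁/C₂) / (t₂ − t₁) = ln(293/46.1) / (346 − 39.0)
  = 1.849 / 307.0 = 0.006024 min⁻¹
t½ = ln 2 / k = ln 2 / 0.006024 ≈ 115 minutes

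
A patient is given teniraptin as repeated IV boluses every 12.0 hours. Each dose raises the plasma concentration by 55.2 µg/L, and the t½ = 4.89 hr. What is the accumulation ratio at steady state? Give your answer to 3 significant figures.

1.22

k = ln 2 / 4.89 = 0.1417 hr⁻¹
Fraction remaining after one interval: e^(−kτ) = e^(−0.1417 × 12.0) = 0.1825
R = 1 / (1 − 0.1825) = 1 / 0.8175 ≈ 1.22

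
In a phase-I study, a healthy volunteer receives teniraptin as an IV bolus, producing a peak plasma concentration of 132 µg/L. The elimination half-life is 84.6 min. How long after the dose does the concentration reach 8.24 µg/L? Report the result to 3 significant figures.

k = ln 2 / 84.6 = 0.008193 min⁻¹
C(t) = C₀ e^(−kt)  ⇒  t = ln(C₀/C) / k
t = ln(132/8.24) / 0.008193 = 2.774 / 0.008193 ≈ 339 minutes

339 minutes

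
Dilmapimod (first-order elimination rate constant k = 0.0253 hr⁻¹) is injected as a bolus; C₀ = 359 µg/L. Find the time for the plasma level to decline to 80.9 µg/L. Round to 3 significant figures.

58.9 hours

C(t) = C₀ e^(−kt)  ⇒  t = ln(C₀/C) / k
t = ln(359/80.9) / 0.02530 = 1.490 / 0.02530 ≈ 58.9 hours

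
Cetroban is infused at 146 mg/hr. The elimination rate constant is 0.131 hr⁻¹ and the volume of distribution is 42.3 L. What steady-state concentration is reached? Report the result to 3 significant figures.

CL = k · V = 0.131 × 42.3 = 5.541 L/hr
Css = rate / CL = 146 / 5.541 ≈ 26.3 mg/L

26.3 mg/L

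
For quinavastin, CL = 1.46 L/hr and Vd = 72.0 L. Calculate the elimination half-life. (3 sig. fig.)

k = CL / V = 1.46 / 72.0 = 0.02028 hr⁻¹
t½ = ln 2 / k = ln 2 / 0.02028 ≈ 34.2 hours

34.2 hours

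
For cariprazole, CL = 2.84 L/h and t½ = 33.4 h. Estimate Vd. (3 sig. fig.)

k = ln 2 / t½ = ln 2 / 33.4 = 0.02075 h⁻¹
V = CL / k = 2.84 / 0.02075 ≈ 137 L

137 L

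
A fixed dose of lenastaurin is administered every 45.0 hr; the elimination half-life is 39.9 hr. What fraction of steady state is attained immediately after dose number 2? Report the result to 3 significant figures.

k = ln 2 / 39.9 = 0.01737 hr⁻¹
f_n = 1 − e^(−nkτ) = 1 − e^(−2 × 0.01737 × 45.0) = 1 − e^(−1.563) = 1 − 0.2094 ≈ 0.791

0.791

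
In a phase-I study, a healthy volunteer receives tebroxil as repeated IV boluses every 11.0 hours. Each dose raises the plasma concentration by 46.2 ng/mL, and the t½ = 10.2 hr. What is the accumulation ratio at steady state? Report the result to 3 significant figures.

1.90

k = ln 2 / 10.2 = 0.06796 hr⁻¹
Fraction remaining after one interval: e^(−kτ) = e^(−0.06796 × 11.0) = 0.4735
R = 1 / (1 − 0.4735) = 1 / 0.5265 ≈ 1.90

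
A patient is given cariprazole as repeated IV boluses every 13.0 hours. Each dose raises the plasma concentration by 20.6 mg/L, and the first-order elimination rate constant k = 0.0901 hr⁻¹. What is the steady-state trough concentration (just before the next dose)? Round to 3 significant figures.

9.25 mg/L

Fraction remaining after one interval: e^(−kτ) = e^(−0.09010 × 13.0) = 0.3100
R = 1 / (1 − 0.3100) = 1.449
Css,max = 20.6 × 1.449 = 29.85 mg/L
Css,min = Css,max × e^(−kτ) = 29.85 × 0.3100 ≈ 9.25 mg/L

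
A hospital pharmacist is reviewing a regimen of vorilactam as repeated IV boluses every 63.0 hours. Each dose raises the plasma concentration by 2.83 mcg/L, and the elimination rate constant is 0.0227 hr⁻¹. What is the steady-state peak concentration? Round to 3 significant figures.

3.72 mcg/L

Fraction remaining after one interval: e^(−kτ) = e^(−0.02270 × 63.0) = 0.2393
R = 1 / (1 − 0.2393) = 1.315
Css,max = 2.83 × 1.315 ≈ 3.72 mcg/L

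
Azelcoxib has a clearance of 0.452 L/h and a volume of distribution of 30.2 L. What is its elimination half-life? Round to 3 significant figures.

46.3 hours

k = CL / V = 0.452 / 30.2 = 0.01497 h⁻¹
t½ = ln 2 / k = ln 2 / 0.01497 ≈ 46.3 hours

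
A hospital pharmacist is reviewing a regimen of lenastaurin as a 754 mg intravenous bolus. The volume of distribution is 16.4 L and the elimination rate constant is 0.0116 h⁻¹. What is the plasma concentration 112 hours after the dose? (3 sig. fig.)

C₀ = dose / V = 754 / 16.4 = 45.98 mg/L
C(t) = C₀ e^(−kt) = 45.98 × e^(−0.01160 × 112) = 45.98 × e^(−1.299) = 45.98 × 0.2727 ≈ 12.5 mg/L

12.5 mg/L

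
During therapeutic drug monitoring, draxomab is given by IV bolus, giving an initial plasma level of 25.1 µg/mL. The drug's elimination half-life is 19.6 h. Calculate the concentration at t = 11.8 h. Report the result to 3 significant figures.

16.5 µg/mL

k = ln 2 / 19.6 = 0.03536 h⁻¹
11.8 h is 0.6020 half-lives, so C = 25.1 × (1/2)^0.6020 = 25.1 × 0.6588 ≈ 16.5 µg/mL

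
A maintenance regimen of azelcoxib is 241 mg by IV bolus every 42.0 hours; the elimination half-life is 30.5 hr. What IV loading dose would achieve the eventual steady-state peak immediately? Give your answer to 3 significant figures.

392 mg

k = ln 2 / 30.5 = 0.02273 hr⁻¹
Accumulation ratio R = 1 / (1 − e^(−kτ)) = 1 / (1 − e^(−0.02273×42.0)) = 1 / (1 − 0.3850) = 1.626
Loading dose = maintenance dose × R = 241 × 1.626 ≈ 392 mg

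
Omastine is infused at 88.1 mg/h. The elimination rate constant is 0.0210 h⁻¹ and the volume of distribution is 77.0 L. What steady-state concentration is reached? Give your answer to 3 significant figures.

CL = k · V = 0.0210 × 77.0 = 1.617 L/h
Css = rate / CL = 88.1 / 1.617 ≈ 54.5 µg/mL

54.5 µg/mL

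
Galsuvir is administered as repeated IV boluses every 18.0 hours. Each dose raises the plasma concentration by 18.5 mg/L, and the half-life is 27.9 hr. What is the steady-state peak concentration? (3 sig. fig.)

k = ln 2 / 27.9 = 0.02484 hr⁻¹
Fraction remaining after one interval: e^(−kτ) = e^(−0.02484 × 18.0) = 0.6394
R = 1 / (1 − 0.6394) = 2.773
Css,max = 18.5 × 2.773 ≈ 51.3 mg/L

51.3 mg/L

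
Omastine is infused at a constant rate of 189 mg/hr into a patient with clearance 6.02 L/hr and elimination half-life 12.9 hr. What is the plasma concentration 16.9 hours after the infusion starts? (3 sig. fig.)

Css = rate / CL = 189 / 6.02 = 31.40 µg/mL
k = ln 2 / 12.9 = 0.05373 hr⁻¹
C(t) = Css (1 − e^(−kt)) = 31.40 × (1 − e^(−0.9081)) = 31.40 × 0.5967 ≈ 18.7 µg/mL

18.7 µg/mL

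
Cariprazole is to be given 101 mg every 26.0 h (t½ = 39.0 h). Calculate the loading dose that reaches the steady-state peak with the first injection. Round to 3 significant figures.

k = ln 2 / 39.0 = 0.01777 h⁻¹
Accumulation ratio R = 1 / (1 − e^(−kτ)) = 1 / (1 − e^(−0.01777×26.0)) = 1 / (1 − 0.6300) = 2.702
Loading dose = maintenance dose × R = 101 × 2.702 ≈ 273 mg

273 mg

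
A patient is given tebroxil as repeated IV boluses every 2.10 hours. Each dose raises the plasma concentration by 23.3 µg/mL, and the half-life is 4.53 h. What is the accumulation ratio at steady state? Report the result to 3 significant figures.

3.64

k = ln 2 / 4.53 = 0.1530 h⁻¹
Fraction remaining after one interval: e^(−kτ) = e^(−0.1530 × 2.10) = 0.7252
R = 1 / (1 − 0.7252) = 1 / 0.2748 ≈ 3.64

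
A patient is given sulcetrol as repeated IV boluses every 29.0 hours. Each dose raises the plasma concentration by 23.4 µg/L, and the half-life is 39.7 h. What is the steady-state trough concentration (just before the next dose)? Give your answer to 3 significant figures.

k = ln 2 / 39.7 = 0.01746 h⁻¹
Fraction remaining after one interval: e^(−kτ) = e^(−0.01746 × 29.0) = 0.6027
R = 1 / (1 − 0.6027) = 2.517
Css,max = 23.4 × 2.517 = 58.90 µg/L
Css,min = Css,max × e^(−kτ) = 58.90 × 0.6027 ≈ 35.5 µg/L

35.5 µg/L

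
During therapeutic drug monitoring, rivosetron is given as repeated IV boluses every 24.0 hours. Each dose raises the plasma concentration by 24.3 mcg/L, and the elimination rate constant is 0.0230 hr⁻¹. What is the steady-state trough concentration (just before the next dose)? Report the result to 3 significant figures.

Fraction remaining after one interval: e^(−kτ) = e^(−0.02300 × 24.0) = 0.5758
R = 1 / (1 − 0.5758) = 2.357
Css,max = 24.3 × 2.357 = 57.28 mcg/L
Css,min = Css,max × e^(−kτ) = 57.28 × 0.5758 ≈ 33.0 mcg/L

33.0 mcg/L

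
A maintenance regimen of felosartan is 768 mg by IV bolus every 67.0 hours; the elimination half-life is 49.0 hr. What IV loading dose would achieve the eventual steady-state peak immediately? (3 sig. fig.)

1250 mg

k = ln 2 / 49.0 = 0.01415 hr⁻¹
Accumulation ratio R = 1 / (1 − e^(−kτ)) = 1 / (1 − e^(−0.01415×67.0)) = 1 / (1 − 0.3876) = 1.633
Loading dose = maintenance dose × R = 768 × 1.633 ≈ 1250 mg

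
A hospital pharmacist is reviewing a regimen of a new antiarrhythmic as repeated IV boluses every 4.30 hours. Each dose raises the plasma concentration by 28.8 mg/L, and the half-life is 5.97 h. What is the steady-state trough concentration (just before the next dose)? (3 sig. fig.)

44.5 mg/L

k = ln 2 / 5.97 = 0.1161 h⁻¹
Fraction remaining after one interval: e^(−kτ) = e^(−0.1161 × 4.30) = 0.6070
R = 1 / (1 − 0.6070) = 2.544
Css,max = 28.8 × 2.544 = 73.28 mg/L
Css,min = Css,max × e^(−kτ) = 73.28 × 0.6070 ≈ 44.5 mg/L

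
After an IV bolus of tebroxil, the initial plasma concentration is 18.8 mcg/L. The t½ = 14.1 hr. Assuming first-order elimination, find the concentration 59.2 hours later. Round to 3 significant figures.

k = ln 2 / 14.1 = 0.04916 hr⁻¹
59.2 hr is 4.199 half-lives, so C = 18.8 × (1/2)^4.199 = 18.8 × 0.05446 ≈ 1.02 mcg/L

1.02 mcg/L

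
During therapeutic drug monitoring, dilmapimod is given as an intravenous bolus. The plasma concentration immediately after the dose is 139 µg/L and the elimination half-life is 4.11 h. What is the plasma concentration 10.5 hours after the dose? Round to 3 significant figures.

k = ln 2 / 4.11 = 0.1686 h⁻¹
C(t) = C₀ e^(−kt) = 139 × e^(−0.1686 × 10.5) = 139 × e^(−1.771) = 139 × 0.1702 ≈ 23.7 µg/L

23.7 µg/L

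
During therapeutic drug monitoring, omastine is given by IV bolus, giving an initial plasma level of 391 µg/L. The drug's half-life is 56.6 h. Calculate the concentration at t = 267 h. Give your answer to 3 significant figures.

k = ln 2 / 56.6 = 0.01225 h⁻¹
C(t) = C₀ e^(−kt) = 391 × e^(−0.01225 × 267) = 391 × e^(−3.270) = 391 × 0.03801 ≈ 14.9 µg/L

14.9 µg/L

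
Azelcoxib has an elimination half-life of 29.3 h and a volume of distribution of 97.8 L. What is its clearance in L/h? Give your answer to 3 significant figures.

k = ln 2 / t½ = ln 2 / 29.3 = 0.02366 h⁻¹
CL = k · V = 0.02366 × 97.8 ≈ 2.31 L/h

2.31 L/h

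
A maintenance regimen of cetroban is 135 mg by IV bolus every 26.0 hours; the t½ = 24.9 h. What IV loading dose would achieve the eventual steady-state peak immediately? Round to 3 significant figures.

262 mg

k = ln 2 / 24.9 = 0.02784 h⁻¹
Accumulation ratio R = 1 / (1 − e^(−kτ)) = 1 / (1 − e^(−0.02784×26.0)) = 1 / (1 − 0.4849) = 1.941
Loading dose = maintenance dose × R = 135 × 1.941 ≈ 262 mg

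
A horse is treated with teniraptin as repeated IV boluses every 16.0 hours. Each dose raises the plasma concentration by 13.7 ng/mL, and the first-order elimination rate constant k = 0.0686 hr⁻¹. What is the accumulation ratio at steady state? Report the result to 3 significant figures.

Fraction remaining after one interval: e^(−kτ) = e^(−0.06860 × 16.0) = 0.3337
R = 1 / (1 − 0.3337) = 1 / 0.6663 ≈ 1.50

1.50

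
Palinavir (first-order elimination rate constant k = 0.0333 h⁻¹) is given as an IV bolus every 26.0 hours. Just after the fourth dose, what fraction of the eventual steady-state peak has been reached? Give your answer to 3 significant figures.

0.969

f_n = 1 − e^(−nkτ) = 1 − e^(−4 × 0.03330 × 26.0) = 1 − e^(−3.463) = 1 − 0.03133 ≈ 0.969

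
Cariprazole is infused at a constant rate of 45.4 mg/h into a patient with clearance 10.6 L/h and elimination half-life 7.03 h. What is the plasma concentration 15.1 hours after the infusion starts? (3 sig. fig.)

Css = rate / CL = 45.4 / 10.6 = 4.283 µg/mL
k = ln 2 / 7.03 = 0.09860 h⁻¹
C(t) = Css (1 − e^(−kt)) = 4.283 × (1 − e^(−1.489)) = 4.283 × 0.7744 ≈ 3.32 µg/mL

3.32 µg/mL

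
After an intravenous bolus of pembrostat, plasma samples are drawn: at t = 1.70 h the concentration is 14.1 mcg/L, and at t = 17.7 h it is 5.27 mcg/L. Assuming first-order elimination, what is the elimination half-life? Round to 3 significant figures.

11.3 hours

k = ln(C₁/C₂) / (t₂ − t₁) = ln(14.1/5.27) / (17.7 − 1.70)
  = 0.9841 / 16.00 = 0.06151 h⁻¹
t½ = ln 2 / k = ln 2 / 0.06151 ≈ 11.3 hours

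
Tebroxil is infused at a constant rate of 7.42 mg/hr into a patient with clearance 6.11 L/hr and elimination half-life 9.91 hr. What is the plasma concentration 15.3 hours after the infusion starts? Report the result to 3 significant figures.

0.798 mg/L

Css = rate / CL = 7.42 / 6.11 = 1.214 mg/L
k = ln 2 / 9.91 = 0.06994 hr⁻¹
C(t) = Css (1 − e^(−kt)) = 1.214 × (1 − e^(−1.070)) = 1.214 × 0.6570 ≈ 0.798 mg/L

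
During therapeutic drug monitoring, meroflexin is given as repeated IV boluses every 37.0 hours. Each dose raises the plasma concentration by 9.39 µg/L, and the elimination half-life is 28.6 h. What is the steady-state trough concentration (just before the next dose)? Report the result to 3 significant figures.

6.47 µg/L

k = ln 2 / 28.6 = 0.02424 h⁻¹
Fraction remaining after one interval: e^(−kτ) = e^(−0.02424 × 37.0) = 0.4079
R = 1 / (1 − 0.4079) = 1.689
Css,max = 9.39 × 1.689 = 15.86 µg/L
Css,min = Css,max × e^(−kτ) = 15.86 × 0.4079 ≈ 6.47 µg/L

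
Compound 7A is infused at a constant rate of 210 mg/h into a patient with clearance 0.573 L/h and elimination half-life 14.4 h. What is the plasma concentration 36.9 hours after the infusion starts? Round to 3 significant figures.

304 µg/mL

Css = rate / CL = 210 / 0.573 = 366.5 µg/mL
k = ln 2 / 14.4 = 0.04814 h⁻¹
C(t) = Css (1 − e^(−kt)) = 366.5 × (1 − e^(−1.776)) = 366.5 × 0.8307 ≈ 304 µg/mL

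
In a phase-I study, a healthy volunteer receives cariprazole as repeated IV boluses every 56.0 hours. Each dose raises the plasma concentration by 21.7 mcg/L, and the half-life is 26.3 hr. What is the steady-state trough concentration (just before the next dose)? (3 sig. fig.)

k = ln 2 / 26.3 = 0.02636 hr⁻¹
Fraction remaining after one interval: e^(−kτ) = e^(−0.02636 × 56.0) = 0.2286
R = 1 / (1 − 0.2286) = 1.296
Css,max = 21.7 × 1.296 = 28.13 mcg/L
Css,min = Css,max × e^(−kτ) = 28.13 × 0.2286 ≈ 6.43 mcg/L

6.43 mcg/L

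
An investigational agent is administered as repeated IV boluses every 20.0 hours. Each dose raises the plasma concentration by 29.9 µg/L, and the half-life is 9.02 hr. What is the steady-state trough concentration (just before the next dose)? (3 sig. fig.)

8.19 µg/L

k = ln 2 / 9.02 = 0.07685 hr⁻¹
Fraction remaining after one interval: e^(−kτ) = e^(−0.07685 × 20.0) = 0.2150
R = 1 / (1 − 0.2150) = 1.274
Css,max = 29.9 × 1.274 = 38.09 µg/L
Css,min = Css,max × e^(−kτ) = 38.09 × 0.2150 ≈ 8.19 µg/L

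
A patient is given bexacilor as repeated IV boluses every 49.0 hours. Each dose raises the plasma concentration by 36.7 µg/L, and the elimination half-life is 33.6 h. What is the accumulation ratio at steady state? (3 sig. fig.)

1.57

k = ln 2 / 33.6 = 0.02063 h⁻¹
Fraction remaining after one interval: e^(−kτ) = e^(−0.02063 × 49.0) = 0.3639
R = 1 / (1 − 0.3639) = 1 / 0.6361 ≈ 1.57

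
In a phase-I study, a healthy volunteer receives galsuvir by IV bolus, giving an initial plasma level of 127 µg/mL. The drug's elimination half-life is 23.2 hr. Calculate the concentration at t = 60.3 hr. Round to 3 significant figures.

k = ln 2 / 23.2 = 0.02988 hr⁻¹
60.3 hr is 2.599 half-lives, so C = 127 × (1/2)^2.599 = 127 × 0.1650 ≈ 21.0 µg/mL

21.0 µg/mL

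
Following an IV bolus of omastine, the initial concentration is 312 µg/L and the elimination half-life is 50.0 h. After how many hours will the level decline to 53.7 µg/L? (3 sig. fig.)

k = ln 2 / 50.0 = 0.01386 h⁻¹
C(t) = C₀ e^(−kt)  ⇒  t = ln(C₀/C) / k
t = ln(312/53.7) / 0.01386 = 1.760 / 0.01386 ≈ 127 hours

127 hours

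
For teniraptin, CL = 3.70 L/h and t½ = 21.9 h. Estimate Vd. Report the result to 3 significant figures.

117 L

k = ln 2 / t½ = ln 2 / 21.9 = 0.03165 h⁻¹
V = CL / k = 3.70 / 0.03165 ≈ 117 L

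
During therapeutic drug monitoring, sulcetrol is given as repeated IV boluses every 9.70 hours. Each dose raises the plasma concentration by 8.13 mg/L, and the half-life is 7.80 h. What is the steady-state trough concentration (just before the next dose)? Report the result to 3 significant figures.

5.94 mg/L

k = ln 2 / 7.80 = 0.08887 h⁻¹
Fraction remaining after one interval: e^(−kτ) = e^(−0.08887 × 9.70) = 0.4223
R = 1 / (1 − 0.4223) = 1.731
Css,max = 8.13 × 1.731 = 14.07 mg/L
Css,min = Css,max × e^(−kτ) = 14.07 × 0.4223 ≈ 5.94 mg/L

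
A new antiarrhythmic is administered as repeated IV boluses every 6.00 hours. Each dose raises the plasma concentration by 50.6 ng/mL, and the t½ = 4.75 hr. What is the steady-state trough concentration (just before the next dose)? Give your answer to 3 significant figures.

36.1 ng/mL

k = ln 2 / 4.75 = 0.1459 hr⁻¹
Fraction remaining after one interval: e^(−kτ) = e^(−0.1459 × 6.00) = 0.4166
R = 1 / (1 − 0.4166) = 1.714
Css,max = 50.6 × 1.714 = 86.74 ng/mL
Css,min = Css,max × e^(−kτ) = 86.74 × 0.4166 ≈ 36.1 ng/mL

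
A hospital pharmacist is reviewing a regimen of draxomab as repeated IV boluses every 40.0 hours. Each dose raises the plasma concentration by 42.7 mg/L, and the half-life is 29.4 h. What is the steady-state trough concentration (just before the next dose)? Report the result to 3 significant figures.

27.2 mg/L

k = ln 2 / 29.4 = 0.02358 h⁻¹
Fraction remaining after one interval: e^(−kτ) = e^(−0.02358 × 40.0) = 0.3894
R = 1 / (1 − 0.3894) = 1.638
Css,max = 42.7 × 1.638 = 69.94 mg/L
Css,min = Css,max × e^(−kτ) = 69.94 × 0.3894 ≈ 27.2 mg/L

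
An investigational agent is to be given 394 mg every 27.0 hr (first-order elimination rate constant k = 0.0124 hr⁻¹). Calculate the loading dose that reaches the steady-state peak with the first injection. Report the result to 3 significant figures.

1380 mg

Accumulation ratio R = 1 / (1 − e^(−kτ)) = 1 / (1 − e^(−0.01240×27.0)) = 1 / (1 − 0.7155) = 3.515
Loading dose = maintenance dose × R = 394 × 3.515 ≈ 1380 mg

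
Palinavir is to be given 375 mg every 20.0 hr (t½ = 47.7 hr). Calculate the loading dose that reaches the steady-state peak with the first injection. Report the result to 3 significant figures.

k = ln 2 / 47.7 = 0.01453 hr⁻¹
Accumulation ratio R = 1 / (1 − e^(−kτ)) = 1 / (1 − e^(−0.01453×20.0)) = 1 / (1 − 0.7478) = 3.965
Loading dose = maintenance dose × R = 375 × 3.965 ≈ 1490 mg

1490 mg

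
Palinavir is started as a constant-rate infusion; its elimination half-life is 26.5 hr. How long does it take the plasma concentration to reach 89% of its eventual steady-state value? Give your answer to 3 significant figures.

84.4 hours

k = ln 2 / 26.5 = 0.02616 hr⁻¹
f = 1 − e^(−kt)  ⇒  t = −ln(1 − f) / k
t = −ln(1 − 0.89) / 0.02616 = 2.207 / 0.02616 ≈ 84.4 hours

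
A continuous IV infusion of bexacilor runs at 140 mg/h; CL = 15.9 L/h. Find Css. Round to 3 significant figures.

8.81 µg/mL

Css = infusion rate / CL = 140 / 15.9 ≈ 8.81 µg/mL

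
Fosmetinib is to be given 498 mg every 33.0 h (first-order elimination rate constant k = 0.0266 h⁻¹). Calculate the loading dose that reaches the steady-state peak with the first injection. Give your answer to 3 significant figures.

852 mg

Accumulation ratio R = 1 / (1 − e^(−kτ)) = 1 / (1 − e^(−0.02660×33.0)) = 1 / (1 − 0.4157) = 1.711
Loading dose = maintenance dose × R = 498 × 1.711 ≈ 852 mg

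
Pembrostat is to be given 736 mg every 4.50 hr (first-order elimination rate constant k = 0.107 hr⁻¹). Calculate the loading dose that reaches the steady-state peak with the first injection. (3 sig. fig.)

1930 mg

Accumulation ratio R = 1 / (1 − e^(−kτ)) = 1 / (1 − e^(−0.1070×4.50)) = 1 / (1 − 0.6179) = 2.617
Loading dose = maintenance dose × R = 736 × 2.617 ≈ 1930 mg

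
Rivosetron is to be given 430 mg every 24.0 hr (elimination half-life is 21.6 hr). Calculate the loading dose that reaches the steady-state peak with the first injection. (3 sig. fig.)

k = ln 2 / 21.6 = 0.03209 hr⁻¹
Accumulation ratio R = 1 / (1 − e^(−kτ)) = 1 / (1 − e^(−0.03209×24.0)) = 1 / (1 − 0.4629) = 1.862
Loading dose = maintenance dose × R = 430 × 1.862 ≈ 801 mg

801 mg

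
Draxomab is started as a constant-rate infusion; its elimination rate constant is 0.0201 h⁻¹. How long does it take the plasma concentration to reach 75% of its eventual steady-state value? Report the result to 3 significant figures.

69.0 hours

f = 1 − e^(−kt)  ⇒  t = −ln(1 − f) / k
t = −ln(1 − 0.75) / 0.02010 = 1.386 / 0.02010 ≈ 69.0 hours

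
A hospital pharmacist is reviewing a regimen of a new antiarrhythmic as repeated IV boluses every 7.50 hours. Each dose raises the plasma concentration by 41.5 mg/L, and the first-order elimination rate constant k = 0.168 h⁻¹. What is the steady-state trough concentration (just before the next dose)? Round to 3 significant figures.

16.4 mg/L

Fraction remaining after one interval: e^(−kτ) = e^(−0.1680 × 7.50) = 0.2837
R = 1 / (1 − 0.2837) = 1.396
Css,max = 41.5 × 1.396 = 57.93 mg/L
Css,min = Css,max × e^(−kτ) = 57.93 × 0.2837 ≈ 16.4 mg/L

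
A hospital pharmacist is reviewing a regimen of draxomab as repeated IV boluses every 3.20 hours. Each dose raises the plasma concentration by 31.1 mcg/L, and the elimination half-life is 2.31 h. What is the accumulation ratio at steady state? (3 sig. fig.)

k = ln 2 / 2.31 = 0.3001 h⁻¹
Fraction remaining after one interval: e^(−kτ) = e^(−0.3001 × 3.20) = 0.3828
R = 1 / (1 − 0.3828) = 1 / 0.6172 ≈ 1.62

1.62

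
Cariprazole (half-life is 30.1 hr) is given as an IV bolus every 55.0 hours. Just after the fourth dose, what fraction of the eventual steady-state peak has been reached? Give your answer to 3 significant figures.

0.994

k = ln 2 / 30.1 = 0.02303 hr⁻¹
f_n = 1 − e^(−nkτ) = 1 − e^(−4 × 0.02303 × 55.0) = 1 − e^(−5.066) = 1 − 0.006306 ≈ 0.994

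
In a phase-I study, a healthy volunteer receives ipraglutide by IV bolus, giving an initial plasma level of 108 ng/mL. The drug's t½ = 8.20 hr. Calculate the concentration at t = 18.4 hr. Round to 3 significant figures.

k = ln 2 / 8.20 = 0.08453 hr⁻¹
18.4 hr is 2.244 half-lives, so C = 108 × (1/2)^2.244 = 108 × 0.2111 ≈ 22.8 ng/mL

22.8 ng/mL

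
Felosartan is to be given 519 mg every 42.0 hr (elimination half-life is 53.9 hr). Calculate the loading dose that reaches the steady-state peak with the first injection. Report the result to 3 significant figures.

k = ln 2 / 53.9 = 0.01286 hr⁻¹
Accumulation ratio R = 1 / (1 − e^(−kτ)) = 1 / (1 − e^(−0.01286×42.0)) = 1 / (1 − 0.5827) = 2.396
Loading dose = maintenance dose × R = 519 × 2.396 ≈ 1240 mg

1240 mg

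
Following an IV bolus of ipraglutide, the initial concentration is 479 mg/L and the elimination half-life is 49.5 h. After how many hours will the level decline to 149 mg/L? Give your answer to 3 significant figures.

83.4 hours

k = ln 2 / 49.5 = 0.01400 h⁻¹
C(t) = C₀ e^(−kt)  ⇒  t = ln(C₀/C) / k
t = ln(479/149) / 0.01400 = 1.168 / 0.01400 ≈ 83.4 hours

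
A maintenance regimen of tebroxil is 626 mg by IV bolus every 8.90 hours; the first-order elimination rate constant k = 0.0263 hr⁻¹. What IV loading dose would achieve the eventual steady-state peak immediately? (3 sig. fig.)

3000 mg

Accumulation ratio R = 1 / (1 − e^(−kτ)) = 1 / (1 − e^(−0.02630×8.90)) = 1 / (1 − 0.7913) = 4.792
Loading dose = maintenance dose × R = 626 × 4.792 ≈ 3000 mg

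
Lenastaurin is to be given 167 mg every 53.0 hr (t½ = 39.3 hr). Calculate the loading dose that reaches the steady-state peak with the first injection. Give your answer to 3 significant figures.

275 mg

k = ln 2 / 39.3 = 0.01764 hr⁻¹
Accumulation ratio R = 1 / (1 − e^(−kτ)) = 1 / (1 − e^(−0.01764×53.0)) = 1 / (1 − 0.3927) = 1.647
Loading dose = maintenance dose × R = 167 × 1.647 ≈ 275 mg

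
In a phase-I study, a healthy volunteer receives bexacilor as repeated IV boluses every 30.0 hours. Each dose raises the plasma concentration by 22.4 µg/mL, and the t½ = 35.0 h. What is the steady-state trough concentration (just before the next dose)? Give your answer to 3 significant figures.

27.6 µg/mL

k = ln 2 / 35.0 = 0.01980 h⁻¹
Fraction remaining after one interval: e^(−kτ) = e^(−0.01980 × 30.0) = 0.5520
R = 1 / (1 − 0.5520) = 2.232
Css,max = 22.4 × 2.232 = 50.00 µg/mL
Css,min = Css,max × e^(−kτ) = 50.00 × 0.5520 ≈ 27.6 µg/mL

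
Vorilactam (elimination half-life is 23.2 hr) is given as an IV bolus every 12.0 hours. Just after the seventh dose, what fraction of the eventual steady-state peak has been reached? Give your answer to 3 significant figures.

k = ln 2 / 23.2 = 0.02988 hr⁻¹
f_n = 1 − e^(−nkτ) = 1 − e^(−7 × 0.02988 × 12.0) = 1 − e^(−2.510) = 1 − 0.08129 ≈ 0.919

0.919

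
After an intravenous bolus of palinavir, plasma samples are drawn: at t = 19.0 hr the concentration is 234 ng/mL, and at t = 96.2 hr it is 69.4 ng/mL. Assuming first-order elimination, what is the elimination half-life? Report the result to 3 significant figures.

44.0 hours

k = ln(C₁/C₂) / (t₂ − t₁) = ln(234/69.4) / (96.2 − 19.0)
  = 1.215 / 77.20 = 0.01574 hr⁻¹
t½ = ln 2 / k = ln 2 / 0.01574 ≈ 44.0 hours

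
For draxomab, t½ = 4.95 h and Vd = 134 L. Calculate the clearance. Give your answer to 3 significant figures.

k = ln 2 / t½ = ln 2 / 4.95 = 0.1400 h⁻¹
CL = k · V = 0.1400 × 134 ≈ 18.8 L/h

18.8 L/h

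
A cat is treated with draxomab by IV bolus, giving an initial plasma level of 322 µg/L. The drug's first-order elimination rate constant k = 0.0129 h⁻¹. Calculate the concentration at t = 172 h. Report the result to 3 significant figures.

35.0 µg/L

C(t) = C₀ e^(−kt) = 322 × e^(−0.01290 × 172) = 322 × e^(−2.219) = 322 × 0.1087 ≈ 35.0 µg/L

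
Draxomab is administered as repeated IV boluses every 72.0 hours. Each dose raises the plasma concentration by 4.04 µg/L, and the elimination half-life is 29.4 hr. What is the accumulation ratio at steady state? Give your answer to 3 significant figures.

1.22

k = ln 2 / 29.4 = 0.02358 hr⁻¹
Fraction remaining after one interval: e^(−kτ) = e^(−0.02358 × 72.0) = 0.1831
R = 1 / (1 − 0.1831) = 1 / 0.8169 ≈ 1.22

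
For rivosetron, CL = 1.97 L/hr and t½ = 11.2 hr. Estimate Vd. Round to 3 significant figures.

k = ln 2 / t½ = ln 2 / 11.2 = 0.06189 hr⁻¹
V = CL / k = 1.97 / 0.06189 ≈ 31.8 L

31.8 L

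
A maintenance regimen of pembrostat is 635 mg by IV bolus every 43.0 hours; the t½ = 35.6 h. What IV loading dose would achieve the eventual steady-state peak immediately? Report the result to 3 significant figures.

1120 mg

k = ln 2 / 35.6 = 0.01947 h⁻¹
Accumulation ratio R = 1 / (1 − e^(−kτ)) = 1 / (1 − e^(−0.01947×43.0)) = 1 / (1 − 0.4329) = 1.763
Loading dose = maintenance dose × R = 635 × 1.763 ≈ 1120 mg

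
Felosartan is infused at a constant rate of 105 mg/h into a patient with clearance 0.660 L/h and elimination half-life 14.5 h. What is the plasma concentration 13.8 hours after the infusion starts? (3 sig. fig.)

Css = rate / CL = 105 / 0.660 = 159.1 µg/mL
k = ln 2 / 14.5 = 0.04780 h⁻¹
C(t) = Css (1 − e^(−kt)) = 159.1 × (1 − e^(−0.6597)) = 159.1 × 0.4830 ≈ 76.8 µg/mL

76.8 µg/mL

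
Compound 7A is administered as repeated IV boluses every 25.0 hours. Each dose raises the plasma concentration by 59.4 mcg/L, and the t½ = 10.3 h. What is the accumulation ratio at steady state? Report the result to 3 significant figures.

1.23

k = ln 2 / 10.3 = 0.06730 h⁻¹
Fraction remaining after one interval: e^(−kτ) = e^(−0.06730 × 25.0) = 0.1859
R = 1 / (1 − 0.1859) = 1 / 0.8141 ≈ 1.23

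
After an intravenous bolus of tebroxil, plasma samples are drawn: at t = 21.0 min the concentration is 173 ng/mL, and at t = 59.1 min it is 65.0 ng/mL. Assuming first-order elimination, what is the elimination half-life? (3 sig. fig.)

27.0 minutes

k = ln(C₁/C₂) / (t₂ − t₁) = ln(173/65.0) / (59.1 − 21.0)
  = 0.9789 / 38.10 = 0.02569 min⁻¹
t½ = ln 2 / k = ln 2 / 0.02569 ≈ 27.0 minutes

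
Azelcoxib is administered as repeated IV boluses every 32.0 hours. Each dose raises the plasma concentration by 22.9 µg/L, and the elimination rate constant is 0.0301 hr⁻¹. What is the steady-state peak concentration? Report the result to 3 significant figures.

Fraction remaining after one interval: e^(−kτ) = e^(−0.03010 × 32.0) = 0.3817
R = 1 / (1 − 0.3817) = 1.617
Css,max = 22.9 × 1.617 ≈ 37.0 µg/L

37.0 µg/L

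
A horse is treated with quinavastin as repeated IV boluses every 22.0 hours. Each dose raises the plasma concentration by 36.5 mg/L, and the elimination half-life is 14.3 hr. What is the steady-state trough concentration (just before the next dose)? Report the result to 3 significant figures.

k = ln 2 / 14.3 = 0.04847 hr⁻¹
Fraction remaining after one interval: e^(−kτ) = e^(−0.04847 × 22.0) = 0.3443
R = 1 / (1 − 0.3443) = 1.525
Css,max = 36.5 × 1.525 = 55.66 mg/L
Css,min = Css,max × e^(−kτ) = 55.66 × 0.3443 ≈ 19.2 mg/L

19.2 mg/L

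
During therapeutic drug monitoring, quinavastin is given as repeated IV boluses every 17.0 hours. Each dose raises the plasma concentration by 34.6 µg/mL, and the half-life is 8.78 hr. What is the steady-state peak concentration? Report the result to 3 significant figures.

46.8 µg/mL

k = ln 2 / 8.78 = 0.07895 hr⁻¹
Fraction remaining after one interval: e^(−kτ) = e^(−0.07895 × 17.0) = 0.2613
R = 1 / (1 − 0.2613) = 1.354
Css,max = 34.6 × 1.354 ≈ 46.8 µg/mL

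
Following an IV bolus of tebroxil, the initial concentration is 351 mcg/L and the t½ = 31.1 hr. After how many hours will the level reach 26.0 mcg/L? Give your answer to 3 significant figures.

117 hours

k = ln 2 / 31.1 = 0.02229 hr⁻¹
C(t) = C₀ e^(−kt)  ⇒  t = ln(C₀/C) / k
t = ln(351/26.0) / 0.02229 = 2.603 / 0.02229 ≈ 117 hours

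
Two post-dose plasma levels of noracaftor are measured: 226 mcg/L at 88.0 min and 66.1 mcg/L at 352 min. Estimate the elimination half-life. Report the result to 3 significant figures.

k = ln(C₁/C₂) / (t₂ − t₁) = ln(226/66.1) / (352 − 88.0)
  = 1.229 / 264.0 = 0.004657 min⁻¹
t½ = ln 2 / k = ln 2 / 0.004657 ≈ 149 minutes

149 minutes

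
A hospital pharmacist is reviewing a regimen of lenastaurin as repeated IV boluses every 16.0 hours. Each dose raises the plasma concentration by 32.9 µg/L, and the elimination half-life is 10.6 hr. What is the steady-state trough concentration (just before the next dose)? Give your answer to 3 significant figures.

17.8 µg/L

k = ln 2 / 10.6 = 0.06539 hr⁻¹
Fraction remaining after one interval: e^(−kτ) = e^(−0.06539 × 16.0) = 0.3512
R = 1 / (1 − 0.3512) = 1.541
Css,max = 32.9 × 1.541 = 50.71 µg/L
Css,min = Css,max × e^(−kτ) = 50.71 × 0.3512 ≈ 17.8 µg/L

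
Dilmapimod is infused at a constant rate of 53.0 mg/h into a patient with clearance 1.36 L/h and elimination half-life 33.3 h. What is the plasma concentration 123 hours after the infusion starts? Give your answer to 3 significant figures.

Css = rate / CL = 53.0 / 1.36 = 38.97 mg/L
k = ln 2 / 33.3 = 0.02082 h⁻¹
C(t) = Css (1 − e^(−kt)) = 38.97 × (1 − e^(−2.560)) = 38.97 × 0.9227 ≈ 36.0 mg/L

36.0 mg/L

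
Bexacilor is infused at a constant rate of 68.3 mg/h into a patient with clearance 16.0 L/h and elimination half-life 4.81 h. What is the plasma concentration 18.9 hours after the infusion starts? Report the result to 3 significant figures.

3.99 mg/L

Css = rate / CL = 68.3 / 16.0 = 4.269 mg/L
k = ln 2 / 4.81 = 0.1441 h⁻¹
C(t) = Css (1 − e^(−kt)) = 4.269 × (1 − e^(−2.724)) = 4.269 × 0.9344 ≈ 3.99 mg/L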